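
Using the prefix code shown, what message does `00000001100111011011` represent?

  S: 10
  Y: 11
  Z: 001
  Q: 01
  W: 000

WWQSQYQSY

Read left to right; each codeword is recognised as soon as it completes (prefix code):
  000→W | 000→W | 01→Q | 10→S | 01→Q | 11→Y | 01→Q | 10→S | 11→Y
Decoded message: WWQSQYQSY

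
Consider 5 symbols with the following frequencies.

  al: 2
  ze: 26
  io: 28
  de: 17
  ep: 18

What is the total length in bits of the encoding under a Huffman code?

201

Merge the two smallest weights repeatedly:
al(2) + de(17) → 19
ep(18) + 19 → 37
ze(26) + io(28) → 54
37 + 54 → 91
The encoded length is the sum of every internal node's weight: 19 + 37 + 54 + 91 = 201 bits.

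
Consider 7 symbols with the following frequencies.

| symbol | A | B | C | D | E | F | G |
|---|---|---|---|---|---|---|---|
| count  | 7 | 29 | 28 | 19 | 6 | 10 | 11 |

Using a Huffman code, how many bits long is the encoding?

286

Merge the two smallest weights repeatedly:
merge E(6) and A(7): 13
merge F(10) and G(11): 21
merge 13 and D(19): 32
merge 21 and C(28): 49
merge B(29) and 32: 61
merge 49 and 61: 110
Total encoded bits = sum of merged weights = 13 + 21 + 32 + 49 + 61 + 110 = 286.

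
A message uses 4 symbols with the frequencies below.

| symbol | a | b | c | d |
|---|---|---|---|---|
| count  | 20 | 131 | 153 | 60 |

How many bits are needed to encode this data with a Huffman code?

Build the Huffman tree bottom-up:
merge a(20) and d(60): 80
merge 80 and b(131): 211
merge c(153) and 211: 364
Each symbol's bit-cost is frequency × depth; summing gives 655 bits (equivalently 80 + 211 + 364).

655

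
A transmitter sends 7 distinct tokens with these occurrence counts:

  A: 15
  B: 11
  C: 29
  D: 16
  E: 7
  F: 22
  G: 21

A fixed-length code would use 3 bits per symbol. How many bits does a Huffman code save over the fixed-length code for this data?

33

Fixed-length: 3 bits × 121 symbols = 363 bits.
Huffman merges:
merge E(7) and B(11): 18
merge A(15) and D(16): 31
merge 18 and G(21): 39
merge F(22) and C(29): 51
merge 31 and 39: 70
merge 51 and 70: 121
Huffman total = 18 + 31 + 39 + 51 + 70 + 121 = 330 bits.
Saving = 363 − 330 = 33 bits.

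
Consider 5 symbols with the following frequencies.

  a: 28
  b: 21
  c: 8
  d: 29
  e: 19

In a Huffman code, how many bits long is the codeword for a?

Huffman merges, smallest pair first:
merge c(8) and e(19): 27
merge b(21) and 27: 48
merge a(28) and d(29): 57
merge 48 and 57: 105
a sits 2 levels below the root, so its codeword is 2 bits.

2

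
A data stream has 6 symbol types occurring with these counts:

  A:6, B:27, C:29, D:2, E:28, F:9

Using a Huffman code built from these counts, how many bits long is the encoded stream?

Merge the two smallest weights repeatedly:
merge D(2) and A(6): 8
merge 8 and F(9): 17
merge 17 and B(27): 44
merge E(28) and C(29): 57
merge 44 and 57: 101
Total encoded bits = sum of merged weights = 8 + 17 + 44 + 57 + 101 = 227.

227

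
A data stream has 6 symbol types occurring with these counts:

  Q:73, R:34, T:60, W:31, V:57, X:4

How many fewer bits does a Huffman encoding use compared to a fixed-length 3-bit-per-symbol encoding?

155

Fixed-length: 3 bits × 259 symbols = 777 bits.
Huffman merges:
combine X(4), W(31) → 35
combine R(34), 35 → 69
combine V(57), T(60) → 117
combine 69, Q(73) → 142
combine 117, 142 → 259
Huffman total = 35 + 69 + 117 + 142 + 259 = 622 bits.
Saving = 777 − 622 = 155 bits.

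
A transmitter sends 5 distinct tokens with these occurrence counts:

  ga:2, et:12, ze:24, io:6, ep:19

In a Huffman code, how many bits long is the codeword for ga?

4

Build the tree from the bottom:
ga(2) + io(6) → 8
8 + et(12) → 20
ep(19) + 20 → 39
ze(24) + 39 → 63
ga sits 4 levels below the root, so its codeword is 4 bits.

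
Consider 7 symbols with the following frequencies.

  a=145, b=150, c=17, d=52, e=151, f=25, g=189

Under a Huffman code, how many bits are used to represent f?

Build the tree from the bottom:
c(17) + f(25) → 42
42 + d(52) → 94
94 + a(145) → 239
b(150) + e(151) → 301
g(189) + 239 → 428
301 + 428 → 729
f's leaf is at depth 5, giving a 5-bit codeword.

5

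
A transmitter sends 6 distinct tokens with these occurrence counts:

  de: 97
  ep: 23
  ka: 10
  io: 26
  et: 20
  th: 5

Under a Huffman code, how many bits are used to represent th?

4

Repeatedly merge the two smallest:
th(5) + ka(10) → 15
15 + et(20) → 35
ep(23) + io(26) → 49
35 + 49 → 84
84 + de(97) → 181
The subtree containing th is merged 4 times, so code length = 4.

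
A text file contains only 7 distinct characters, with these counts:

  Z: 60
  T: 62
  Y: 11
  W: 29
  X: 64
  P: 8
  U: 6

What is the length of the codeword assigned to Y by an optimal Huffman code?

4

Huffman merges, smallest pair first:
U(6) + P(8) → 14
Y(11) + 14 → 25
25 + W(29) → 54
54 + Z(60) → 114
T(62) + X(64) → 126
114 + 126 → 240
The subtree containing Y is merged 4 times, so code length = 4.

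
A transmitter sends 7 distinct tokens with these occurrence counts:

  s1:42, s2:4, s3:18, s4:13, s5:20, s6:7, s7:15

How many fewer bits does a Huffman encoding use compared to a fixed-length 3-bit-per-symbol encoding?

51

Fixed-length: 3 bits × 119 symbols = 357 bits.
Huffman merges:
s2(4) + s6(7) → 11
11 + s4(13) → 24
s7(15) + s3(18) → 33
s5(20) + 24 → 44
33 + s1(42) → 75
44 + 75 → 119
Huffman total = 11 + 24 + 33 + 44 + 75 + 119 = 306 bits.
Saving = 357 − 306 = 51 bits.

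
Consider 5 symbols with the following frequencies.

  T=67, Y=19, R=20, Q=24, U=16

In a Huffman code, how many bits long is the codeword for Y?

3

Repeatedly merge the two smallest:
U(16) + Y(19) → 35
R(20) + Q(24) → 44
35 + 44 → 79
T(67) + 79 → 146
Y sits 3 levels below the root, so its codeword is 3 bits.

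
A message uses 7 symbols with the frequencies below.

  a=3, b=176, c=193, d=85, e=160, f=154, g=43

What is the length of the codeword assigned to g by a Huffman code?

5

Huffman merges, smallest pair first:
a(3) + g(43) → 46
46 + d(85) → 131
131 + f(154) → 285
e(160) + b(176) → 336
c(193) + 285 → 478
336 + 478 → 814
g's leaf is at depth 5, giving a 5-bit codeword.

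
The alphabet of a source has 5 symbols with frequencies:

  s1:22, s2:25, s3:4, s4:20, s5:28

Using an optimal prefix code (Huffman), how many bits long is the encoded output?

Merge the two smallest weights repeatedly:
s3(4) + s4(20) → 24
s1(22) + 24 → 46
s2(25) + s5(28) → 53
46 + 53 → 99
Each symbol's bit-cost is frequency × depth; summing gives 222 bits (equivalently 24 + 46 + 53 + 99).

222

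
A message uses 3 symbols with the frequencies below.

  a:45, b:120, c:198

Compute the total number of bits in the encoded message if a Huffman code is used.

528

Merge the two smallest weights repeatedly:
combine a(45), b(120) → 165
combine 165, c(198) → 363
Each symbol's bit-cost is frequency × depth; summing gives 528 bits (equivalently 165 + 363).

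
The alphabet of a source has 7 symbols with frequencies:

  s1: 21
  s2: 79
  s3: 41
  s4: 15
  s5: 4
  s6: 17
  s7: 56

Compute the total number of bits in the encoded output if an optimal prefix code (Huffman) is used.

578

Build the Huffman tree bottom-up:
s5(4) + s4(15) → 19
s6(17) + 19 → 36
s1(21) + 36 → 57
s3(41) + s7(56) → 97
57 + s2(79) → 136
97 + 136 → 233
Total encoded bits = sum of merged weights = 19 + 36 + 57 + 97 + 136 + 233 = 578.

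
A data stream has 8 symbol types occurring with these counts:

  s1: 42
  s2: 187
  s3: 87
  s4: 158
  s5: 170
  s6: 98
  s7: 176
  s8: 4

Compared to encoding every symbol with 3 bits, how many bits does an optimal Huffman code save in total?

Fixed-length: 3 bits × 922 symbols = 2766 bits.
Huffman merges:
combine s8(4), s1(42) → 46
combine 46, s3(87) → 133
combine s6(98), 133 → 231
combine s4(158), s5(170) → 328
combine s7(176), s2(187) → 363
combine 231, 328 → 559
combine 363, 559 → 922
Huffman total = 46 + 133 + 231 + 328 + 363 + 559 + 922 = 2582 bits.
Saving = 2766 − 2582 = 184 bits.

184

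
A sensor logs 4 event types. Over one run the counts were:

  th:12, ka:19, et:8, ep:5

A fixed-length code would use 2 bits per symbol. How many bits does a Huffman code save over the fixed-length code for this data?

Fixed-length: 2 bits × 44 symbols = 88 bits.
Huffman merges:
ep(5) + et(8) → 13
th(12) + 13 → 25
ka(19) + 25 → 44
Huffman total = 13 + 25 + 44 = 82 bits.
Saving = 88 − 82 = 6 bits.

6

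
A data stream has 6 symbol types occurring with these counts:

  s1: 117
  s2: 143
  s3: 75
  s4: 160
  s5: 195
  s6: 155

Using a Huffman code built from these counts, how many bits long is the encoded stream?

Greedily combine the two least-frequent nodes:
s3(75) + s1(117) → 192
s2(143) + s6(155) → 298
s4(160) + 192 → 352
s5(195) + 298 → 493
352 + 493 → 845
Total encoded bits = sum of merged weights = 192 + 298 + 352 + 493 + 845 = 2180.

2180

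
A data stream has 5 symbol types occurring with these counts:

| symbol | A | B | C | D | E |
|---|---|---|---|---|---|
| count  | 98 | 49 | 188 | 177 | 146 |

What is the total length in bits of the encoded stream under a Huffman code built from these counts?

Merge the two smallest weights repeatedly:
B(49) + A(98) → 147
E(146) + 147 → 293
D(177) + C(188) → 365
293 + 365 → 658
Total encoded bits = sum of merged weights = 147 + 293 + 365 + 658 = 1463.

1463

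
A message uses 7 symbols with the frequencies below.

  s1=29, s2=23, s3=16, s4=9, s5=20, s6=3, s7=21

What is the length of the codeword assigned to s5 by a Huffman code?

Repeatedly merge the two smallest:
combine s6(3), s4(9) → 12
combine 12, s3(16) → 28
combine s5(20), s7(21) → 41
combine s2(23), 28 → 51
combine s1(29), 41 → 70
combine 51, 70 → 121
s5's leaf is at depth 3, giving a 3-bit codeword.

3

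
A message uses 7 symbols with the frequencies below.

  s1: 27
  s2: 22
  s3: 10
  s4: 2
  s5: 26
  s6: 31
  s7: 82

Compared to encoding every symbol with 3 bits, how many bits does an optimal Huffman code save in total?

118

Fixed-length: 3 bits × 200 symbols = 600 bits.
Huffman merges:
merge s4(2) and s3(10): 12
merge 12 and s2(22): 34
merge s5(26) and s1(27): 53
merge s6(31) and 34: 65
merge 53 and 65: 118
merge s7(82) and 118: 200
Huffman total = 12 + 34 + 53 + 65 + 118 + 200 = 482 bits.
Saving = 600 − 482 = 118 bits.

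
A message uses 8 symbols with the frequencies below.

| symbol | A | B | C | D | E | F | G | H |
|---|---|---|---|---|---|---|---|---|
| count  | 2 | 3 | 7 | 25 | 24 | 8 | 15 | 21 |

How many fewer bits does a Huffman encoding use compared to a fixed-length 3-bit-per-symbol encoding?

33

Fixed-length: 3 bits × 105 symbols = 315 bits.
Huffman merges:
combine A(2), B(3) → 5
combine 5, C(7) → 12
combine F(8), 12 → 20
combine G(15), 20 → 35
combine H(21), E(24) → 45
combine D(25), 35 → 60
combine 45, 60 → 105
Huffman total = 5 + 12 + 20 + 35 + 45 + 60 + 105 = 282 bits.
Saving = 315 − 282 = 33 bits.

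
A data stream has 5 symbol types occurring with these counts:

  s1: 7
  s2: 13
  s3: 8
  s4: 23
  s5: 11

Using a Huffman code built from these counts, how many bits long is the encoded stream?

139

Merge the two smallest weights repeatedly:
combine s1(7), s3(8) → 15
combine s5(11), s2(13) → 24
combine 15, s4(23) → 38
combine 24, 38 → 62
The encoded length is the sum of every internal node's weight: 15 + 24 + 38 + 62 = 139 bits.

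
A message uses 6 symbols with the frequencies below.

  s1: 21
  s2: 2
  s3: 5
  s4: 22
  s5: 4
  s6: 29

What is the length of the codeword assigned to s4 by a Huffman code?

2

Huffman merges, smallest pair first:
merge s2(2) and s5(4): 6
merge s3(5) and 6: 11
merge 11 and s1(21): 32
merge s4(22) and s6(29): 51
merge 32 and 51: 83
s4's leaf is at depth 2, giving a 2-bit codeword.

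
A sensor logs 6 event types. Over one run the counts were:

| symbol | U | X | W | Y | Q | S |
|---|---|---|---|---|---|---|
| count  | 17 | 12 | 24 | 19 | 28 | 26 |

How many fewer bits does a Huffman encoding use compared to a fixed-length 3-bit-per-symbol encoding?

Fixed-length: 3 bits × 126 symbols = 378 bits.
Huffman merges:
X(12) + U(17) → 29
Y(19) + W(24) → 43
S(26) + Q(28) → 54
29 + 43 → 72
54 + 72 → 126
Huffman total = 29 + 43 + 54 + 72 + 126 = 324 bits.
Saving = 378 − 324 = 54 bits.

54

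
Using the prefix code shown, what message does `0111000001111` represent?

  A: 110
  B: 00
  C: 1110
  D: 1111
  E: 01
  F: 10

Read left to right; each codeword is recognised as soon as it completes (prefix code):
  01→E | 110→A | 00→B | 00→B | 1111→D
Decoded message: EABBD

EABBD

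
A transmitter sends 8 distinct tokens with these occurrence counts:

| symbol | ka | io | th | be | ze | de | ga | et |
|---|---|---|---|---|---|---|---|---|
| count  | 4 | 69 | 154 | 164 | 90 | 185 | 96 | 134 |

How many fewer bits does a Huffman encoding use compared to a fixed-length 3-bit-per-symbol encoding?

113

Fixed-length: 3 bits × 896 symbols = 2688 bits.
Huffman merges:
merge ka(4) and io(69): 73
merge 73 and ze(90): 163
merge ga(96) and et(134): 230
merge th(154) and 163: 317
merge be(164) and de(185): 349
merge 230 and 317: 547
merge 349 and 547: 896
Huffman total = 73 + 163 + 230 + 317 + 349 + 547 + 896 = 2575 bits.
Saving = 2688 − 2575 = 113 bits.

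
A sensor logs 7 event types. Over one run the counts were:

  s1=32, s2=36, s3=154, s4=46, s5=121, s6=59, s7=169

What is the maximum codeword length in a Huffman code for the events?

4

Merge the two lowest-weight nodes at each step:
s1(32) + s2(36) → 68
s4(46) + s6(59) → 105
68 + 105 → 173
s5(121) + s3(154) → 275
s7(169) + 173 → 342
275 + 342 → 617
The rarest symbols sit at the bottom; the longest codeword is 4 bits.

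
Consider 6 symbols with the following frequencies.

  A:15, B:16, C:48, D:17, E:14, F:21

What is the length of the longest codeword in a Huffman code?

Merge the two lowest-weight nodes at each step:
merge E(14) and A(15): 29
merge B(16) and D(17): 33
merge F(21) and 29: 50
merge 33 and C(48): 81
merge 50 and 81: 131
The rarest symbols sit at the bottom; the longest codeword is 3 bits.

3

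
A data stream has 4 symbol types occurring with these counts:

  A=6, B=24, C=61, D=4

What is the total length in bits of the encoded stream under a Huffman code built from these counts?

Merge the two smallest weights repeatedly:
combine D(4), A(6) → 10
combine 10, B(24) → 34
combine 34, C(61) → 95
Total encoded bits = sum of merged weights = 10 + 34 + 95 = 139.

139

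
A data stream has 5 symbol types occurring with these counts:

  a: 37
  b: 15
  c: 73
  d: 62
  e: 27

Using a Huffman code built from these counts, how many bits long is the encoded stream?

Build the Huffman tree bottom-up:
merge b(15) and e(27): 42
merge a(37) and 42: 79
merge d(62) and c(73): 135
merge 79 and 135: 214
The encoded length is the sum of every internal node's weight: 42 + 79 + 135 + 214 = 470 bits.

470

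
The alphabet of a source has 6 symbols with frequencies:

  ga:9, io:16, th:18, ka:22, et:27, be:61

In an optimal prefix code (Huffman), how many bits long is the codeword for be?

Huffman merges, smallest pair first:
ga(9) + io(16) → 25
th(18) + ka(22) → 40
25 + et(27) → 52
40 + 52 → 92
be(61) + 92 → 153
be sits one level below the root: a 1-bit codeword.

1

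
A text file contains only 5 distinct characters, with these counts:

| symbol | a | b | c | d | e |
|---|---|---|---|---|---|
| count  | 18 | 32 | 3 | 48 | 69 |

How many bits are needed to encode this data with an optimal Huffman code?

Merge the two smallest weights repeatedly:
merge c(3) and a(18): 21
merge 21 and b(32): 53
merge d(48) and 53: 101
merge e(69) and 101: 170
The encoded length is the sum of every internal node's weight: 21 + 53 + 101 + 170 = 345 bits.

345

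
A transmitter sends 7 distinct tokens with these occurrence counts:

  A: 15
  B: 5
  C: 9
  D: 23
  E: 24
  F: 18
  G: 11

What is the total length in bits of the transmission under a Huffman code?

282

Greedily combine the two least-frequent nodes:
combine B(5), C(9) → 14
combine G(11), 14 → 25
combine A(15), F(18) → 33
combine D(23), E(24) → 47
combine 25, 33 → 58
combine 47, 58 → 105
Total encoded bits = sum of merged weights = 14 + 25 + 33 + 47 + 58 + 105 = 282.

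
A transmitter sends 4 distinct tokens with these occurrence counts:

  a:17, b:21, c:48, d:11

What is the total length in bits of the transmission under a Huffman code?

174

Merge the two smallest weights repeatedly:
combine d(11), a(17) → 28
combine b(21), 28 → 49
combine c(48), 49 → 97
The encoded length is the sum of every internal node's weight: 28 + 49 + 97 = 174 bits.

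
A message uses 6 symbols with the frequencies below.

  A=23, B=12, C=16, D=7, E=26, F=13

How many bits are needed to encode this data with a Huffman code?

242

Merge the two smallest weights repeatedly:
D(7) + B(12) → 19
F(13) + C(16) → 29
19 + A(23) → 42
E(26) + 29 → 55
42 + 55 → 97
Each symbol's bit-cost is frequency × depth; summing gives 242 bits (equivalently 19 + 29 + 42 + 55 + 97).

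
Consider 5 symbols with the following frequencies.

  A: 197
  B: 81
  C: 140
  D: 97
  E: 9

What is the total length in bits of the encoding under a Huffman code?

1128

Build the Huffman tree bottom-up:
combine E(9), B(81) → 90
combine 90, D(97) → 187
combine C(140), 187 → 327
combine A(197), 327 → 524
Each symbol's bit-cost is frequency × depth; summing gives 1128 bits (equivalently 90 + 187 + 327 + 524).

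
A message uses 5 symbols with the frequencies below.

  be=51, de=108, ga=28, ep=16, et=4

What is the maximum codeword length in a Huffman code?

Merge the two lowest-weight nodes at each step:
merge et(4) and ep(16): 20
merge 20 and ga(28): 48
merge 48 and be(51): 99
merge 99 and de(108): 207
Maximum depth reached is 4.

4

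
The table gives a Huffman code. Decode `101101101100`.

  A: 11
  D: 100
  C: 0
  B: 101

Read left to right; each codeword is recognised as soon as it completes (prefix code):
  101→B | 101→B | 101→B | 100→D
Decoded message: BBBD

BBBD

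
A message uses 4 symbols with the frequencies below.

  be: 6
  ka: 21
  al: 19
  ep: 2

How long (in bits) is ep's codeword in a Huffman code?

Repeatedly merge the two smallest:
merge ep(2) and be(6): 8
merge 8 and al(19): 27
merge ka(21) and 27: 48
The subtree containing ep is merged 3 times, so code length = 3.

3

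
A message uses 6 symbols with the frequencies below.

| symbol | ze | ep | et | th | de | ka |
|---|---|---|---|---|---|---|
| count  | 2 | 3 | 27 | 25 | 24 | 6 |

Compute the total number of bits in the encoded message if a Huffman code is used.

Build the Huffman tree bottom-up:
merge ze(2) and ep(3): 5
merge 5 and ka(6): 11
merge 11 and de(24): 35
merge th(25) and et(27): 52
merge 35 and 52: 87
The encoded length is the sum of every internal node's weight: 5 + 11 + 35 + 52 + 87 = 190 bits.

190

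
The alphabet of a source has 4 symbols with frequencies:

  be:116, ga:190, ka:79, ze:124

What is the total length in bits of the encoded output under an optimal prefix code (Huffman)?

1018

Build the Huffman tree bottom-up:
combine ka(79), be(116) → 195
combine ze(124), ga(190) → 314
combine 195, 314 → 509
Total encoded bits = sum of merged weights = 195 + 314 + 509 = 1018.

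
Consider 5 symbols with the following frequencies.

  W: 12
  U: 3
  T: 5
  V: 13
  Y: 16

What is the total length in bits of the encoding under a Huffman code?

Merge the two smallest weights repeatedly:
U(3) + T(5) → 8
8 + W(12) → 20
V(13) + Y(16) → 29
20 + 29 → 49
Total encoded bits = sum of merged weights = 8 + 20 + 29 + 49 = 106.

106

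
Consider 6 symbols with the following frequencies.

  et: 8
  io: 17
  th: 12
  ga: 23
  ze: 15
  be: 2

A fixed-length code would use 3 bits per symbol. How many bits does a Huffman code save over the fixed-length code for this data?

45

Fixed-length: 3 bits × 77 symbols = 231 bits.
Huffman merges:
combine be(2), et(8) → 10
combine 10, th(12) → 22
combine ze(15), io(17) → 32
combine 22, ga(23) → 45
combine 32, 45 → 77
Huffman total = 10 + 22 + 32 + 45 + 77 = 186 bits.
Saving = 231 − 186 = 45 bits.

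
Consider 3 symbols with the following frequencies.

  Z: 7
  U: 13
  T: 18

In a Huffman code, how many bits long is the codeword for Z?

2

Repeatedly merge the two smallest:
combine Z(7), U(13) → 20
combine T(18), 20 → 38
Z's leaf is at depth 2, giving a 2-bit codeword.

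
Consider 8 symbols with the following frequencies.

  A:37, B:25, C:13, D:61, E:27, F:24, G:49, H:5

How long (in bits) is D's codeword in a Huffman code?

2

Repeatedly merge the two smallest:
combine H(5), C(13) → 18
combine 18, F(24) → 42
combine B(25), E(27) → 52
combine A(37), 42 → 79
combine G(49), 52 → 101
combine D(61), 79 → 140
combine 101, 140 → 241
D's leaf is at depth 2, giving a 2-bit codeword.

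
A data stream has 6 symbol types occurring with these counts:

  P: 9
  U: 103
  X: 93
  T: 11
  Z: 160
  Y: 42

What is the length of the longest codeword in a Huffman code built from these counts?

5

Merge the two lowest-weight nodes at each step:
P(9) + T(11) → 20
20 + Y(42) → 62
62 + X(93) → 155
U(103) + 155 → 258
Z(160) + 258 → 418
Maximum depth reached is 5.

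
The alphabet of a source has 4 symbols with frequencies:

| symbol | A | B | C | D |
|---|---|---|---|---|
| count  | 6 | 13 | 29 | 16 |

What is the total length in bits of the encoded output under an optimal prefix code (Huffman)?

Build the Huffman tree bottom-up:
merge A(6) and B(13): 19
merge D(16) and 19: 35
merge C(29) and 35: 64
The encoded length is the sum of every internal node's weight: 19 + 35 + 64 = 118 bits.

118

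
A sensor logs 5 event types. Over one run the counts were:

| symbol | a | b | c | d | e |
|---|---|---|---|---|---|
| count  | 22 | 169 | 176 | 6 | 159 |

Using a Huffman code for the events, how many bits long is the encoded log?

1092

Merge the two smallest weights repeatedly:
merge d(6) and a(22): 28
merge 28 and e(159): 187
merge b(169) and c(176): 345
merge 187 and 345: 532
Each symbol's bit-cost is frequency × depth; summing gives 1092 bits (equivalently 28 + 187 + 345 + 532).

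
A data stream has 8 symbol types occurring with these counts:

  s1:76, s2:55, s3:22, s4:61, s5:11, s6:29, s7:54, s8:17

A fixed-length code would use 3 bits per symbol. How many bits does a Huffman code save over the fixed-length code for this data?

59

Fixed-length: 3 bits × 325 symbols = 975 bits.
Huffman merges:
combine s5(11), s8(17) → 28
combine s3(22), 28 → 50
combine s6(29), 50 → 79
combine s7(54), s2(55) → 109
combine s4(61), s1(76) → 137
combine 79, 109 → 188
combine 137, 188 → 325
Huffman total = 28 + 50 + 79 + 109 + 137 + 188 + 325 = 916 bits.
Saving = 975 − 916 = 59 bits.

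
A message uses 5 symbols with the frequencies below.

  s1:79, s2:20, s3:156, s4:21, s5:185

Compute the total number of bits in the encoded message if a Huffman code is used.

Greedily combine the two least-frequent nodes:
merge s2(20) and s4(21): 41
merge 41 and s1(79): 120
merge 120 and s3(156): 276
merge s5(185) and 276: 461
Total encoded bits = sum of merged weights = 41 + 120 + 276 + 461 = 898.

898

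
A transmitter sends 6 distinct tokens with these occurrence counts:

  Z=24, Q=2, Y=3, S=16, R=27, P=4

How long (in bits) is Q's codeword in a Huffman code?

5

Build the tree from the bottom:
merge Q(2) and Y(3): 5
merge P(4) and 5: 9
merge 9 and S(16): 25
merge Z(24) and 25: 49
merge R(27) and 49: 76
The subtree containing Q is merged 5 times, so code length = 5.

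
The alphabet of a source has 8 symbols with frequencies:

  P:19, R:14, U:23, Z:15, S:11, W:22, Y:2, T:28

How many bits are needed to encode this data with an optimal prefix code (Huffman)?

387

Merge the two smallest weights repeatedly:
combine Y(2), S(11) → 13
combine 13, R(14) → 27
combine Z(15), P(19) → 34
combine W(22), U(23) → 45
combine 27, T(28) → 55
combine 34, 45 → 79
combine 55, 79 → 134
Each symbol's bit-cost is frequency × depth; summing gives 387 bits (equivalently 13 + 27 + 34 + 45 + 55 + 79 + 134).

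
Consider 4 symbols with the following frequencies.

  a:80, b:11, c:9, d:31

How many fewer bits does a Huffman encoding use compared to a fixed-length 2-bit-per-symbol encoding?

60

Fixed-length: 2 bits × 131 symbols = 262 bits.
Huffman merges:
c(9) + b(11) → 20
20 + d(31) → 51
51 + a(80) → 131
Huffman total = 20 + 51 + 131 = 202 bits.
Saving = 262 − 202 = 60 bits.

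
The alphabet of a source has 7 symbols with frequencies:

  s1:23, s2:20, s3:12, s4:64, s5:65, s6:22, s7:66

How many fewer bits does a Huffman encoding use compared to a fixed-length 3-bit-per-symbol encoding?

118

Fixed-length: 3 bits × 272 symbols = 816 bits.
Huffman merges:
combine s3(12), s2(20) → 32
combine s6(22), s1(23) → 45
combine 32, 45 → 77
combine s4(64), s5(65) → 129
combine s7(66), 77 → 143
combine 129, 143 → 272
Huffman total = 32 + 45 + 77 + 129 + 143 + 272 = 698 bits.
Saving = 816 − 698 = 118 bits.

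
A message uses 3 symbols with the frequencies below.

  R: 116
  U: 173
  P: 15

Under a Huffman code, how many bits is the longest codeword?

2

Merge the two lowest-weight nodes at each step:
P(15) + R(116) → 131
131 + U(173) → 304
Maximum depth reached is 2.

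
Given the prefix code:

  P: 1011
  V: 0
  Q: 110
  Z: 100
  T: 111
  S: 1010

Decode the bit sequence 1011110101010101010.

Read left to right; each codeword is recognised as soon as it completes (prefix code):
  1011→P | 110→Q | 1010→S | 1010→S | 1010→S
Decoded message: PQSSS

PQSSS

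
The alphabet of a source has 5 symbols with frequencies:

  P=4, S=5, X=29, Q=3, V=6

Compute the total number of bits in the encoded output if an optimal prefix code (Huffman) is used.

Build the Huffman tree bottom-up:
merge Q(3) and P(4): 7
merge S(5) and V(6): 11
merge 7 and 11: 18
merge 18 and X(29): 47
The encoded length is the sum of every internal node's weight: 7 + 11 + 18 + 47 = 83 bits.

83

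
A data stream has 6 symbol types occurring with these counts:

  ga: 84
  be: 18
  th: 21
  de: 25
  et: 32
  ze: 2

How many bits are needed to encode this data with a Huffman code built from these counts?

398

Merge the two smallest weights repeatedly:
merge ze(2) and be(18): 20
merge 20 and th(21): 41
merge de(25) and et(32): 57
merge 41 and 57: 98
merge ga(84) and 98: 182
Total encoded bits = sum of merged weights = 20 + 41 + 57 + 98 + 182 = 398.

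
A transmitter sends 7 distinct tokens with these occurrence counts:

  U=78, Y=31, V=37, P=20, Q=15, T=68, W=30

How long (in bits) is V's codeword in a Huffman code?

Build the tree from the bottom:
merge Q(15) and P(20): 35
merge W(30) and Y(31): 61
merge 35 and V(37): 72
merge 61 and T(68): 129
merge 72 and U(78): 150
merge 129 and 150: 279
The subtree containing V is merged 3 times, so code length = 3.

3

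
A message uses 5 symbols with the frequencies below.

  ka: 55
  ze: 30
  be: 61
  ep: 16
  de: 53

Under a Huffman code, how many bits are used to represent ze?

Huffman merges, smallest pair first:
ep(16) + ze(30) → 46
46 + de(53) → 99
ka(55) + be(61) → 116
99 + 116 → 215
The subtree containing ze is merged 3 times, so code length = 3.

3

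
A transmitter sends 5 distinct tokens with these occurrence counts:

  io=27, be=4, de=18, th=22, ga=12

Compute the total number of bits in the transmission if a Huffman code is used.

182

Greedily combine the two least-frequent nodes:
combine be(4), ga(12) → 16
combine 16, de(18) → 34
combine th(22), io(27) → 49
combine 34, 49 → 83
Total encoded bits = sum of merged weights = 16 + 34 + 49 + 83 = 182.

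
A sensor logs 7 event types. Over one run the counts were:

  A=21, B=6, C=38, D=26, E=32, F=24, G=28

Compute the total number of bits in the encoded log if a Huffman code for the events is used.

482

Greedily combine the two least-frequent nodes:
combine B(6), A(21) → 27
combine F(24), D(26) → 50
combine 27, G(28) → 55
combine E(32), C(38) → 70
combine 50, 55 → 105
combine 70, 105 → 175
Each symbol's bit-cost is frequency × depth; summing gives 482 bits (equivalently 27 + 50 + 55 + 70 + 105 + 175).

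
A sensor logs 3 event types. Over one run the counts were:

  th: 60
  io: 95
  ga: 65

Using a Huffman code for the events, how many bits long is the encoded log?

Build the Huffman tree bottom-up:
combine th(60), ga(65) → 125
combine io(95), 125 → 220
The encoded length is the sum of every internal node's weight: 125 + 220 = 345 bits.

345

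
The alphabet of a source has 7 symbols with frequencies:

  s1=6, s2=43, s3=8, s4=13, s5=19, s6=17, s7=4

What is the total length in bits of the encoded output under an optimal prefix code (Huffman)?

272

Greedily combine the two least-frequent nodes:
combine s7(4), s1(6) → 10
combine s3(8), 10 → 18
combine s4(13), s6(17) → 30
combine 18, s5(19) → 37
combine 30, 37 → 67
combine s2(43), 67 → 110
The encoded length is the sum of every internal node's weight: 10 + 18 + 30 + 37 + 67 + 110 = 272 bits.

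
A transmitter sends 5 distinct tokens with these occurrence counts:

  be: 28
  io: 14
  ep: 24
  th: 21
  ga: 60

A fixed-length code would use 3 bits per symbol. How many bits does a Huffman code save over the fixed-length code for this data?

120

Fixed-length: 3 bits × 147 symbols = 441 bits.
Huffman merges:
combine io(14), th(21) → 35
combine ep(24), be(28) → 52
combine 35, 52 → 87
combine ga(60), 87 → 147
Huffman total = 35 + 52 + 87 + 147 = 321 bits.
Saving = 441 − 321 = 120 bits.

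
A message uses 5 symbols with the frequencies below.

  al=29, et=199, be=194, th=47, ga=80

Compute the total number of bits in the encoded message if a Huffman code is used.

1131

Greedily combine the two least-frequent nodes:
merge al(29) and th(47): 76
merge 76 and ga(80): 156
merge 156 and be(194): 350
merge et(199) and 350: 549
Each symbol's bit-cost is frequency × depth; summing gives 1131 bits (equivalently 76 + 156 + 350 + 549).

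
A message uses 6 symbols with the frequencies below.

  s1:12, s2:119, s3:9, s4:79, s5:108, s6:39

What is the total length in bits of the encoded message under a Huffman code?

Greedily combine the two least-frequent nodes:
s3(9) + s1(12) → 21
21 + s6(39) → 60
60 + s4(79) → 139
s5(108) + s2(119) → 227
139 + 227 → 366
Each symbol's bit-cost is frequency × depth; summing gives 813 bits (equivalently 21 + 60 + 139 + 227 + 366).

813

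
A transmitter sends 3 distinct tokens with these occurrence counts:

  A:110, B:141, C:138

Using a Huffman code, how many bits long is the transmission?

637

Greedily combine the two least-frequent nodes:
merge A(110) and C(138): 248
merge B(141) and 248: 389
The encoded length is the sum of every internal node's weight: 248 + 389 = 637 bits.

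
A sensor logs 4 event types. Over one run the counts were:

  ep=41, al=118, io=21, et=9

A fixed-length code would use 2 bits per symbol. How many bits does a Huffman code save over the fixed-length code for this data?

88

Fixed-length: 2 bits × 189 symbols = 378 bits.
Huffman merges:
et(9) + io(21) → 30
30 + ep(41) → 71
71 + al(118) → 189
Huffman total = 30 + 71 + 189 = 290 bits.
Saving = 378 − 290 = 88 bits.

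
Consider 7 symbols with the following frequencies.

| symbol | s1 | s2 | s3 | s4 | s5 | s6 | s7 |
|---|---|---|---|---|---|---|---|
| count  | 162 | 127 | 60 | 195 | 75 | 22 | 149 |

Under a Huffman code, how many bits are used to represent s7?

3

Huffman merges, smallest pair first:
s6(22) + s3(60) → 82
s5(75) + 82 → 157
s2(127) + s7(149) → 276
157 + s1(162) → 319
s4(195) + 276 → 471
319 + 471 → 790
s7's leaf is at depth 3, giving a 3-bit codeword.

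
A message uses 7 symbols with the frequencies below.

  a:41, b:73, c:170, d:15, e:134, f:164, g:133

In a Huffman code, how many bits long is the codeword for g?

Repeatedly merge the two smallest:
combine d(15), a(41) → 56
combine 56, b(73) → 129
combine 129, g(133) → 262
combine e(134), f(164) → 298
combine c(170), 262 → 432
combine 298, 432 → 730
The subtree containing g is merged 3 times, so code length = 3.

3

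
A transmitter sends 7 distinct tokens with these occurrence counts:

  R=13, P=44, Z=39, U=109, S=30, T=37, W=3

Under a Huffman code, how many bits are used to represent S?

Build the tree from the bottom:
combine W(3), R(13) → 16
combine 16, S(30) → 46
combine T(37), Z(39) → 76
combine P(44), 46 → 90
combine 76, 90 → 166
combine U(109), 166 → 275
The subtree containing S is merged 4 times, so code length = 4.

4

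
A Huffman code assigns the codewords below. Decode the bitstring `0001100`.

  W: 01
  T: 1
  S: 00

SWTS

Read left to right; each codeword is recognised as soon as it completes (prefix code):
  00→S | 01→W | 1→T | 00→S
Decoded message: SWTS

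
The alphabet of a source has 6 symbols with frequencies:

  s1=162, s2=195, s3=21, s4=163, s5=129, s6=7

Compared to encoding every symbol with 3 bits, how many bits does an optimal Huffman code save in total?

492

Fixed-length: 3 bits × 677 symbols = 2031 bits.
Huffman merges:
s6(7) + s3(21) → 28
28 + s5(129) → 157
157 + s1(162) → 319
s4(163) + s2(195) → 358
319 + 358 → 677
Huffman total = 28 + 157 + 319 + 358 + 677 = 1539 bits.
Saving = 2031 − 1539 = 492 bits.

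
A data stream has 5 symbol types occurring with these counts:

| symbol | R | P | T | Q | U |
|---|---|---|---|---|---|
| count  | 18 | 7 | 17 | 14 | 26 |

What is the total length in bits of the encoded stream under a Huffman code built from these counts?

185

Merge the two smallest weights repeatedly:
P(7) + Q(14) → 21
T(17) + R(18) → 35
21 + U(26) → 47
35 + 47 → 82
Total encoded bits = sum of merged weights = 21 + 35 + 47 + 82 = 185.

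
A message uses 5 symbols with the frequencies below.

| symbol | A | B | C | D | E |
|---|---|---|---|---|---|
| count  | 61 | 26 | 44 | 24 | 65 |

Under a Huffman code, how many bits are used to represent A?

2

Huffman merges, smallest pair first:
merge D(24) and B(26): 50
merge C(44) and 50: 94
merge A(61) and E(65): 126
merge 94 and 126: 220
The subtree containing A is merged 2 times, so code length = 2.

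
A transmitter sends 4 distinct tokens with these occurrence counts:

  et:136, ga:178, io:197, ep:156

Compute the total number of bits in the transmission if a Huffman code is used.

1334

Build the Huffman tree bottom-up:
combine et(136), ep(156) → 292
combine ga(178), io(197) → 375
combine 292, 375 → 667
Each symbol's bit-cost is frequency × depth; summing gives 1334 bits (equivalently 292 + 375 + 667).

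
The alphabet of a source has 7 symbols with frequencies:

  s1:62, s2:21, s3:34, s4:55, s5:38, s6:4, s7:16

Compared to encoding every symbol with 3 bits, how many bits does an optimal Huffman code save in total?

Fixed-length: 3 bits × 230 symbols = 690 bits.
Huffman merges:
merge s6(4) and s7(16): 20
merge 20 and s2(21): 41
merge s3(34) and s5(38): 72
merge 41 and s4(55): 96
merge s1(62) and 72: 134
merge 96 and 134: 230
Huffman total = 20 + 41 + 72 + 96 + 134 + 230 = 593 bits.
Saving = 690 − 593 = 97 bits.

97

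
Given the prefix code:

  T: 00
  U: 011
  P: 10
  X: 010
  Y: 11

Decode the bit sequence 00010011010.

Read left to right; each codeword is recognised as soon as it completes (prefix code):
  00→T | 010→X | 011→U | 010→X
Decoded message: TXUX

TXUX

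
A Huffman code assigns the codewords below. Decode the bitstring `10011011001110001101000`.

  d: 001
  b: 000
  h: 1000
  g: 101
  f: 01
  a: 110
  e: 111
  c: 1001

cgcadgb

Read left to right; each codeword is recognised as soon as it completes (prefix code):
  1001→c | 101→g | 1001→c | 110→a | 001→d | 101→g | 000→b
Decoded message: cgcadgb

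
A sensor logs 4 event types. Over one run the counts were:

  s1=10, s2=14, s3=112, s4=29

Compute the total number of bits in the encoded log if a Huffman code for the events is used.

Greedily combine the two least-frequent nodes:
combine s1(10), s2(14) → 24
combine 24, s4(29) → 53
combine 53, s3(112) → 165
The encoded length is the sum of every internal node's weight: 24 + 53 + 165 = 242 bits.

242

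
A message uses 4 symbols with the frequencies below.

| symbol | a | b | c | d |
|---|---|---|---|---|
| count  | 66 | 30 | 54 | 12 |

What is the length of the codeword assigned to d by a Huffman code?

3

Huffman merges, smallest pair first:
merge d(12) and b(30): 42
merge 42 and c(54): 96
merge a(66) and 96: 162
d sits 3 levels below the root, so its codeword is 3 bits.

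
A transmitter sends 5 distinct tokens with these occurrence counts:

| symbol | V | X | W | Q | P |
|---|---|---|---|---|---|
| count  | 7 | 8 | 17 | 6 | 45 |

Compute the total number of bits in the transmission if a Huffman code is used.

155

Merge the two smallest weights repeatedly:
merge Q(6) and V(7): 13
merge X(8) and 13: 21
merge W(17) and 21: 38
merge 38 and P(45): 83
Total encoded bits = sum of merged weights = 13 + 21 + 38 + 83 = 155.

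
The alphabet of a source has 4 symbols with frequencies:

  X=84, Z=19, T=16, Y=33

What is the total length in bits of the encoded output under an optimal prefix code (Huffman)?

Merge the two smallest weights repeatedly:
combine T(16), Z(19) → 35
combine Y(33), 35 → 68
combine 68, X(84) → 152
Each symbol's bit-cost is frequency × depth; summing gives 255 bits (equivalently 35 + 68 + 152).

255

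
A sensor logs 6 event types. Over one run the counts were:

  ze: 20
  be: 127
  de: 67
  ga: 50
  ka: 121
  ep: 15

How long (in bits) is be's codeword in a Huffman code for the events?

Repeatedly merge the two smallest:
combine ep(15), ze(20) → 35
combine 35, ga(50) → 85
combine de(67), 85 → 152
combine ka(121), be(127) → 248
combine 152, 248 → 400
be's leaf is at depth 2, giving a 2-bit codeword.

2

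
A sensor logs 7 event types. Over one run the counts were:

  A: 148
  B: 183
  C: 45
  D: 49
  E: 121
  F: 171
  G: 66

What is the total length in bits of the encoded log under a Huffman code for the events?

Greedily combine the two least-frequent nodes:
merge C(45) and D(49): 94
merge G(66) and 94: 160
merge E(121) and A(148): 269
merge 160 and F(171): 331
merge B(183) and 269: 452
merge 331 and 452: 783
Each symbol's bit-cost is frequency × depth; summing gives 2089 bits (equivalently 94 + 160 + 269 + 331 + 452 + 783).

2089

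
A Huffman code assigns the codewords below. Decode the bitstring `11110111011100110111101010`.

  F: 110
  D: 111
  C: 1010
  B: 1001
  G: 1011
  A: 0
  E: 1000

DGGBGFC

Read left to right; each codeword is recognised as soon as it completes (prefix code):
  111→D | 1011→G | 1011→G | 1001→B | 1011→G | 110→F | 1010→C
Decoded message: DGGBGFC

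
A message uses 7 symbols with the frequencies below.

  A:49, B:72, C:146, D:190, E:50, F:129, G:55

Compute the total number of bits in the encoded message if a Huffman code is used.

Build the Huffman tree bottom-up:
A(49) + E(50) → 99
G(55) + B(72) → 127
99 + 127 → 226
F(129) + C(146) → 275
D(190) + 226 → 416
275 + 416 → 691
Total encoded bits = sum of merged weights = 99 + 127 + 226 + 275 + 416 + 691 = 1834.

1834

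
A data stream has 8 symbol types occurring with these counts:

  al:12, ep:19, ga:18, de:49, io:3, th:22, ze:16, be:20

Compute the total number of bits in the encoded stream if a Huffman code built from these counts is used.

Merge the two smallest weights repeatedly:
io(3) + al(12) → 15
15 + ze(16) → 31
ga(18) + ep(19) → 37
be(20) + th(22) → 42
31 + 37 → 68
42 + de(49) → 91
68 + 91 → 159
The encoded length is the sum of every internal node's weight: 15 + 31 + 37 + 42 + 68 + 91 + 159 = 443 bits.

443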